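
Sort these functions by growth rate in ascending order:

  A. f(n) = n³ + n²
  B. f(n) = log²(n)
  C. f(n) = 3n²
B < C < A

Comparing growth rates:
B = log²(n) is O(log² n)
C = 3n² is O(n²)
A = n³ + n² is O(n³)

Therefore, the order from slowest to fastest is: B < C < A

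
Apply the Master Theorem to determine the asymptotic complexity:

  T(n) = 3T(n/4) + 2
Θ(n^log₄(3))

Master Theorem: a = 3, b = 4, f(n) = 2.
Compute the critical exponent d = log₄(3) = 0.792.
Compare f(n) = Θ(1) against n^d:
  k = 0 < d = 0.792, so f(n) = O(n^(d-ε)) — Case 1.
  The recursion cost dominates: T(n) = Θ(n^d) = Θ(n^log₄(3)).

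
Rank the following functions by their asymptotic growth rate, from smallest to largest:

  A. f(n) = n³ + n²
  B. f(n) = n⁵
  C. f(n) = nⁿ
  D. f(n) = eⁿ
A < B < D < C

Comparing growth rates:
A = n³ + n² is O(n³)
B = n⁵ is O(n⁵)
D = eⁿ is O(eⁿ)
C = nⁿ is O(nⁿ)

Therefore, the order from slowest to fastest is: A < B < D < C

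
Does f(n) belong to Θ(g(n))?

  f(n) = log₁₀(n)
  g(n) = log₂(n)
True

f(n) = log₁₀(n) and g(n) = log₂(n) are both O(log n).
Since they have the same asymptotic growth rate, f(n) = Θ(g(n)) is true.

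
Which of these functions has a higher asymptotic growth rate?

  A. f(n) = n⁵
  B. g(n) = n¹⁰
B

f(n) = n⁵ is O(n⁵), while g(n) = n¹⁰ is O(n¹⁰).
Since O(n¹⁰) grows faster than O(n⁵), g(n) dominates.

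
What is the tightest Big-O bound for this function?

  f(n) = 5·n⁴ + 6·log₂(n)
O(n⁴)

The dominant term in 5·n⁴ + 6·log₂(n) is 5·n⁴, which is Θ(n⁴).
Lower-order terms (6·log₂(n)) are asymptotically negligible.
Constants are absorbed, so the tightest bound is O(n⁴).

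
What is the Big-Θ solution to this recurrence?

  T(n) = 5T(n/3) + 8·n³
Θ(n³)

Master Theorem: a = 5, b = 3, f(n) = 8·n³.
Compute the critical exponent d = log₃(5) = 1.465.
Compare f(n) = Θ(n³) against n^d:
  k = 3 > d = 1.465, so f(n) = Ω(n^(d+ε)) — Case 3.
  Regularity: a·(n/b)^3/n^3 = a/b^3 = 5/27 < 1 ✓.
  The top-level work dominates: T(n) = Θ(f(n)) = Θ(n³).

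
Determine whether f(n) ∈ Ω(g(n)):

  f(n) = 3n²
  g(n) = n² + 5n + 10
True

f(n) = 3n² and g(n) = n² + 5n + 10 are both O(n²).
Big-Ω permits equal growth rates (f ≥ c·g for some c > 0), so f(n) = Ω(g(n)) is true.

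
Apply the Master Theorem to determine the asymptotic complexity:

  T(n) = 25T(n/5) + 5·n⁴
Θ(n⁴)

Master Theorem: a = 25, b = 5, f(n) = 5·n⁴.
Compute the critical exponent d = log₅(25) = 2.
Compare f(n) = Θ(n⁴) against n^d:
  k = 4 > d = 2, so f(n) = Ω(n^(d+ε)) — Case 3.
  Regularity: a·(n/b)^4/n^4 = a/b^4 = 25/625 < 1 ✓.
  The top-level work dominates: T(n) = Θ(f(n)) = Θ(n⁴).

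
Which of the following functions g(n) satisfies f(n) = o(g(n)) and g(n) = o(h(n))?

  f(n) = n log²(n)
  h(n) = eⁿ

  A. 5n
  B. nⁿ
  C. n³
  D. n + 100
C

We need g(n) with n log²(n) = o(g(n)) and g(n) = o(eⁿ), i.e. O(n log² n) ≺ g ≺ O(eⁿ).
Check each option:
  A. 5n — O(n) does not grow strictly faster than f(n)
  B. nⁿ — O(nⁿ) does not grow strictly slower than h(n)
  C. n³ — O(n³) is strictly between O(n log² n) and O(eⁿ) ✓
  D. n + 100 — O(n) does not grow strictly faster than f(n)

Only option C (n³) lies strictly between.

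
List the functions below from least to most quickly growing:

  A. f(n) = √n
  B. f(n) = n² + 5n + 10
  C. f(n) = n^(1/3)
C < A < B

Comparing growth rates:
C = n^(1/3) is O(n^(1/3))
A = √n is O(√n)
B = n² + 5n + 10 is O(n²)

Therefore, the order from slowest to fastest is: C < A < B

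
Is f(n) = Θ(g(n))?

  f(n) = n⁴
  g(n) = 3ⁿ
False

f(n) = n⁴ is O(n⁴), and g(n) = 3ⁿ is O(3ⁿ).
Since they have different growth rates, f(n) = Θ(g(n)) is false.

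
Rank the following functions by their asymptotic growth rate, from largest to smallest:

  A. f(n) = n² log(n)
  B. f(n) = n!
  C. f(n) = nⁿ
C > B > A

Comparing growth rates:
C = nⁿ is O(nⁿ)
B = n! is O(n!)
A = n² log(n) is O(n² log n)

Therefore, the order from fastest to slowest is: C > B > A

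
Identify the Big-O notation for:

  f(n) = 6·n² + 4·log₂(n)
O(n²)

The dominant term in 6·n² + 4·log₂(n) is 6·n², which is Θ(n²).
Lower-order terms (4·log₂(n)) are asymptotically negligible.
Constants are absorbed, so the tightest bound is O(n²).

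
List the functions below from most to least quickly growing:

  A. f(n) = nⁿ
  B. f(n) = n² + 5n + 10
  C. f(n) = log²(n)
A > B > C

Comparing growth rates:
A = nⁿ is O(nⁿ)
B = n² + 5n + 10 is O(n²)
C = log²(n) is O(log² n)

Therefore, the order from fastest to slowest is: A > B > C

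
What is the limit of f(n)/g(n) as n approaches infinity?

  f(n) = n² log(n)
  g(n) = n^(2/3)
∞

Since n² log(n) (O(n² log n)) grows faster than n^(2/3) (O(n^(2/3))),
the ratio f(n)/g(n) → ∞ as n → ∞.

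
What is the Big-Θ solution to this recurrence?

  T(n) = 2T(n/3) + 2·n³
Θ(n³)

Master Theorem: a = 2, b = 3, f(n) = 2·n³.
Compute the critical exponent d = log₃(2) = 0.631.
Compare f(n) = Θ(n³) against n^d:
  k = 3 > d = 0.631, so f(n) = Ω(n^(d+ε)) — Case 3.
  Regularity: a·(n/b)^3/n^3 = a/b^3 = 2/27 < 1 ✓.
  The top-level work dominates: T(n) = Θ(f(n)) = Θ(n³).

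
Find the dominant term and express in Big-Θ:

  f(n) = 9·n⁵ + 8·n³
Θ(n⁵)

Order the terms by growth rate: 8·n³ ≺ 9·n⁵.
The fastest-growing term 9·n⁵ dominates as n → ∞; dropping its constant factor gives Θ(n⁵).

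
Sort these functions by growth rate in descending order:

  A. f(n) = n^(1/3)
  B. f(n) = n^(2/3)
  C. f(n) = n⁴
C > B > A

Comparing growth rates:
C = n⁴ is O(n⁴)
B = n^(2/3) is O(n^(2/3))
A = n^(1/3) is O(n^(1/3))

Therefore, the order from fastest to slowest is: C > B > A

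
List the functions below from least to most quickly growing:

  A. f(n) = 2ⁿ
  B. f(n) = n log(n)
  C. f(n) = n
C < B < A

Comparing growth rates:
C = n is O(n)
B = n log(n) is O(n log n)
A = 2ⁿ is O(2ⁿ)

Therefore, the order from slowest to fastest is: C < B < A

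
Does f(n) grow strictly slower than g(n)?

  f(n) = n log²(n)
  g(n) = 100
False

f(n) = n log²(n) is O(n log² n), and g(n) = 100 is O(1).
Since O(n log² n) grows faster than or equal to O(1), f(n) = o(g(n)) is false.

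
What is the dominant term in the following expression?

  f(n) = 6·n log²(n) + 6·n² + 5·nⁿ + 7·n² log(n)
5·nⁿ

Looking at each term:
  - 6·n log²(n) is O(n log² n)
  - 6·n² is O(n²)
  - 5·nⁿ is O(nⁿ)
  - 7·n² log(n) is O(n² log n)

The term 5·nⁿ (O(nⁿ)) grows fastest and dominates all others.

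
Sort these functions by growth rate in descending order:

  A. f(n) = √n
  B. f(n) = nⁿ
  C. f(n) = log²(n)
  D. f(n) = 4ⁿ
B > D > A > C

Comparing growth rates:
B = nⁿ is O(nⁿ)
D = 4ⁿ is O(4ⁿ)
A = √n is O(√n)
C = log²(n) is O(log² n)

Therefore, the order from fastest to slowest is: B > D > A > C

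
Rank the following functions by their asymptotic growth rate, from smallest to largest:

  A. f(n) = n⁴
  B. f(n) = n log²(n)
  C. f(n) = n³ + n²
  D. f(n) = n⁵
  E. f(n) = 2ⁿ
B < C < A < D < E

Comparing growth rates:
B = n log²(n) is O(n log² n)
C = n³ + n² is O(n³)
A = n⁴ is O(n⁴)
D = n⁵ is O(n⁵)
E = 2ⁿ is O(2ⁿ)

Therefore, the order from slowest to fastest is: B < C < A < D < E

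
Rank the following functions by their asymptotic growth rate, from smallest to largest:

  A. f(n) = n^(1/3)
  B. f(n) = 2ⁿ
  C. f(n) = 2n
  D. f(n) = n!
A < C < B < D

Comparing growth rates:
A = n^(1/3) is O(n^(1/3))
C = 2n is O(n)
B = 2ⁿ is O(2ⁿ)
D = n! is O(n!)

Therefore, the order from slowest to fastest is: A < C < B < D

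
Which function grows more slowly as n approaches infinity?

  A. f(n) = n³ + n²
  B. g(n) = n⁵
A

f(n) = n³ + n² is O(n³), while g(n) = n⁵ is O(n⁵).
Since O(n³) grows slower than O(n⁵), f(n) is dominated.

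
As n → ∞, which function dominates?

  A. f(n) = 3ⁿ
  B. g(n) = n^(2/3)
A

f(n) = 3ⁿ is O(3ⁿ), while g(n) = n^(2/3) is O(n^(2/3)).
Since O(3ⁿ) grows faster than O(n^(2/3)), f(n) dominates.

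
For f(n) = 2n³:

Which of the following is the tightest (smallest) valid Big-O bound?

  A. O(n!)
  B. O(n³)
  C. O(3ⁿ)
B

f(n) = 2n³ is O(n³).
All listed options are valid Big-O bounds (upper bounds),
but O(n³) is the tightest (smallest valid bound).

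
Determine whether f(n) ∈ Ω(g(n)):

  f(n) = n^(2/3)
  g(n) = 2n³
False

f(n) = n^(2/3) is O(n^(2/3)), and g(n) = 2n³ is O(n³).
Since O(n^(2/3)) grows slower than O(n³), f(n) = Ω(g(n)) is false.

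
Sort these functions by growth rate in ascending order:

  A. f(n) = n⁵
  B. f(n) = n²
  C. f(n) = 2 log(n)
C < B < A

Comparing growth rates:
C = 2 log(n) is O(log n)
B = n² is O(n²)
A = n⁵ is O(n⁵)

Therefore, the order from slowest to fastest is: C < B < A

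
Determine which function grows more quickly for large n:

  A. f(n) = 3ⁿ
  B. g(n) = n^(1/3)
A

f(n) = 3ⁿ is O(3ⁿ), while g(n) = n^(1/3) is O(n^(1/3)).
Since O(3ⁿ) grows faster than O(n^(1/3)), f(n) dominates.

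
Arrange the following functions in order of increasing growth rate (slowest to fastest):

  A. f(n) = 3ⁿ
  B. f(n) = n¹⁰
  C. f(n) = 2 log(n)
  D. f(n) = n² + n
C < D < B < A

Comparing growth rates:
C = 2 log(n) is O(log n)
D = n² + n is O(n²)
B = n¹⁰ is O(n¹⁰)
A = 3ⁿ is O(3ⁿ)

Therefore, the order from slowest to fastest is: C < D < B < A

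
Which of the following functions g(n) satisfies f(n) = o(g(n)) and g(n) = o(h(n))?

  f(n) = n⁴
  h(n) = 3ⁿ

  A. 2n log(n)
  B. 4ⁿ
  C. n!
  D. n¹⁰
D

We need g(n) with n⁴ = o(g(n)) and g(n) = o(3ⁿ), i.e. O(n⁴) ≺ g ≺ O(3ⁿ).
Check each option:
  A. 2n log(n) — O(n log n) does not grow strictly faster than f(n)
  B. 4ⁿ — O(4ⁿ) does not grow strictly slower than h(n)
  C. n! — O(n!) does not grow strictly slower than h(n)
  D. n¹⁰ — O(n¹⁰) is strictly between O(n⁴) and O(3ⁿ) ✓

Only option D (n¹⁰) lies strictly between.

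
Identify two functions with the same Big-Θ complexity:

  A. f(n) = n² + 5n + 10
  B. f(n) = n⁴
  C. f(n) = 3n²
A and C

Examining each function:
  A. n² + 5n + 10 is O(n²)
  B. n⁴ is O(n⁴)
  C. 3n² is O(n²)

Functions A and C both have the same complexity class.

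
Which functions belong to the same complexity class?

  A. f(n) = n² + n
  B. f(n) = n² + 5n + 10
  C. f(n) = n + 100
A and B

Examining each function:
  A. n² + n is O(n²)
  B. n² + 5n + 10 is O(n²)
  C. n + 100 is O(n)

Functions A and B both have the same complexity class.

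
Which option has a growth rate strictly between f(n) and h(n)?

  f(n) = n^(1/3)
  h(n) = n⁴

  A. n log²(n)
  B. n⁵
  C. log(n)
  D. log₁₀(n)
A

We need g(n) with n^(1/3) = o(g(n)) and g(n) = o(n⁴), i.e. O(n^(1/3)) ≺ g ≺ O(n⁴).
Check each option:
  A. n log²(n) — O(n log² n) is strictly between O(n^(1/3)) and O(n⁴) ✓
  B. n⁵ — O(n⁵) does not grow strictly slower than h(n)
  C. log(n) — O(log n) does not grow strictly faster than f(n)
  D. log₁₀(n) — O(log n) does not grow strictly faster than f(n)

Only option A (n log²(n)) lies strictly between.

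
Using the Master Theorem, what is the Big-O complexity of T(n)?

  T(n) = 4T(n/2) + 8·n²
Θ(n² log n)

Master Theorem: a = 4, b = 2, f(n) = 8·n².
Compute the critical exponent d = log₂(4) = 2.
Compare f(n) = Θ(n²) against n^d:
  k = 2 = d, so f(n) = Θ(n^d) — Case 2.
  Work is balanced across levels: T(n) = Θ(n^d log n) = Θ(n² log n).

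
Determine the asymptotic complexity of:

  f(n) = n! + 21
O(n!)

The dominant term in n! + 21 is n!, which is Θ(n!).
Lower-order terms (21) are asymptotically negligible.
Constants are absorbed, so the tightest bound is O(n!).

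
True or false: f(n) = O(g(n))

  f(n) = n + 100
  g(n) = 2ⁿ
True

f(n) = n + 100 is O(n), and g(n) = 2ⁿ is O(2ⁿ).
Since O(n) ⊆ O(2ⁿ) (f grows no faster than g), f(n) = O(g(n)) is true.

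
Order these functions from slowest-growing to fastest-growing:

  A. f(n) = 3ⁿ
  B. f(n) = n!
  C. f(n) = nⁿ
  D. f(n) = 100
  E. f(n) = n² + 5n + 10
D < E < A < B < C

Comparing growth rates:
D = 100 is O(1)
E = n² + 5n + 10 is O(n²)
A = 3ⁿ is O(3ⁿ)
B = n! is O(n!)
C = nⁿ is O(nⁿ)

Therefore, the order from slowest to fastest is: D < E < A < B < C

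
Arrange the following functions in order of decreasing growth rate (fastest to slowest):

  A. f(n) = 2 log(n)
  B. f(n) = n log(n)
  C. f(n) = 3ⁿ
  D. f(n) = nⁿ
D > C > B > A

Comparing growth rates:
D = nⁿ is O(nⁿ)
C = 3ⁿ is O(3ⁿ)
B = n log(n) is O(n log n)
A = 2 log(n) is O(log n)

Therefore, the order from fastest to slowest is: D > C > B > A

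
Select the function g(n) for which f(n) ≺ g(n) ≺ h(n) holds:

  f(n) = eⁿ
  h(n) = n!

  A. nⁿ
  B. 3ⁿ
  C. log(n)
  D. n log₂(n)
B

We need g(n) with eⁿ = o(g(n)) and g(n) = o(n!), i.e. O(eⁿ) ≺ g ≺ O(n!).
Check each option:
  A. nⁿ — O(nⁿ) does not grow strictly slower than h(n)
  B. 3ⁿ — O(3ⁿ) is strictly between O(eⁿ) and O(n!) ✓
  C. log(n) — O(log n) does not grow strictly faster than f(n)
  D. n log₂(n) — O(n log n) does not grow strictly faster than f(n)

Only option B (3ⁿ) lies strictly between.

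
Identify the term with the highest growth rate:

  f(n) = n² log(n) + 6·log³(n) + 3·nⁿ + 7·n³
3·nⁿ

Looking at each term:
  - n² log(n) is O(n² log n)
  - 6·log³(n) is O(log³ n)
  - 3·nⁿ is O(nⁿ)
  - 7·n³ is O(n³)

The term 3·nⁿ (O(nⁿ)) grows fastest and dominates all others.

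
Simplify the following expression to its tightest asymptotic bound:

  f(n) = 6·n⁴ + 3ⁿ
Θ(3ⁿ)

Order the terms by growth rate: 6·n⁴ ≺ 3ⁿ.
The fastest-growing term 3ⁿ dominates as n → ∞; dropping its constant factor gives Θ(3ⁿ).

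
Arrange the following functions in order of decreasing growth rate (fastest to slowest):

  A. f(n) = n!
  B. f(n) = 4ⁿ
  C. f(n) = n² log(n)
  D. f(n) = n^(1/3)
A > B > C > D

Comparing growth rates:
A = n! is O(n!)
B = 4ⁿ is O(4ⁿ)
C = n² log(n) is O(n² log n)
D = n^(1/3) is O(n^(1/3))

Therefore, the order from fastest to slowest is: A > B > C > D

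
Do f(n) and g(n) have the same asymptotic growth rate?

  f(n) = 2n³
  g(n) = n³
True

f(n) = 2n³ and g(n) = n³ are both O(n³).
Since they have the same asymptotic growth rate, f(n) = Θ(g(n)) is true.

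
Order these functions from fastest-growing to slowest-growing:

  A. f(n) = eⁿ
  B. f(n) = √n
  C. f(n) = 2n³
A > C > B

Comparing growth rates:
A = eⁿ is O(eⁿ)
C = 2n³ is O(n³)
B = √n is O(√n)

Therefore, the order from fastest to slowest is: A > C > B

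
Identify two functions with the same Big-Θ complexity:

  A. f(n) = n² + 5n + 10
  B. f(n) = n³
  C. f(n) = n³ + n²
B and C

Examining each function:
  A. n² + 5n + 10 is O(n²)
  B. n³ is O(n³)
  C. n³ + n² is O(n³)

Functions B and C both have the same complexity class.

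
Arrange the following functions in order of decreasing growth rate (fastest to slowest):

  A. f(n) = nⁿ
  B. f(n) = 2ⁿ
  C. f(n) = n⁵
A > B > C

Comparing growth rates:
A = nⁿ is O(nⁿ)
B = 2ⁿ is O(2ⁿ)
C = n⁵ is O(n⁵)

Therefore, the order from fastest to slowest is: A > B > C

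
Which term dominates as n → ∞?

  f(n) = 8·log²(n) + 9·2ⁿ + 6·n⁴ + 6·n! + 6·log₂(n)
6·n!

Looking at each term:
  - 8·log²(n) is O(log² n)
  - 9·2ⁿ is O(2ⁿ)
  - 6·n⁴ is O(n⁴)
  - 6·n! is O(n!)
  - 6·log₂(n) is O(log n)

The term 6·n! (O(n!)) grows fastest and dominates all others.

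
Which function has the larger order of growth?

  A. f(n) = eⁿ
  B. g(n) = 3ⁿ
B

f(n) = eⁿ is O(eⁿ), while g(n) = 3ⁿ is O(3ⁿ).
Since O(3ⁿ) grows faster than O(eⁿ), g(n) dominates.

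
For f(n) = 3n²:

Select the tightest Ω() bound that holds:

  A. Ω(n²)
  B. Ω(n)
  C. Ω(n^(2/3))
A

f(n) = 3n² is Ω(n²).
All listed options are valid Big-Ω bounds (lower bounds),
but Ω(n²) is the tightest (largest valid bound).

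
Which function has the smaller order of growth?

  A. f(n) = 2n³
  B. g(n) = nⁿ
A

f(n) = 2n³ is O(n³), while g(n) = nⁿ is O(nⁿ).
Since O(n³) grows slower than O(nⁿ), f(n) is dominated.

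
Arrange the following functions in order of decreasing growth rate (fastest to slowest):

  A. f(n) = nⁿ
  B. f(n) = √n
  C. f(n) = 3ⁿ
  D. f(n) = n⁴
A > C > D > B

Comparing growth rates:
A = nⁿ is O(nⁿ)
C = 3ⁿ is O(3ⁿ)
D = n⁴ is O(n⁴)
B = √n is O(√n)

Therefore, the order from fastest to slowest is: A > C > D > B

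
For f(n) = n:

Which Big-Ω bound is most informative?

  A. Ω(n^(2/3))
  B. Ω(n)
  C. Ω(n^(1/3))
B

f(n) = n is Ω(n).
All listed options are valid Big-Ω bounds (lower bounds),
but Ω(n) is the tightest (largest valid bound).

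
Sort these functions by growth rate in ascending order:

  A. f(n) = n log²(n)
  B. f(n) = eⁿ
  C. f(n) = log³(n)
C < A < B

Comparing growth rates:
C = log³(n) is O(log³ n)
A = n log²(n) is O(n log² n)
B = eⁿ is O(eⁿ)

Therefore, the order from slowest to fastest is: C < A < B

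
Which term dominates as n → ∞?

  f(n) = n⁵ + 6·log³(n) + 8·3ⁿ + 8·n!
8·n!

Looking at each term:
  - n⁵ is O(n⁵)
  - 6·log³(n) is O(log³ n)
  - 8·3ⁿ is O(3ⁿ)
  - 8·n! is O(n!)

The term 8·n! (O(n!)) grows fastest and dominates all others.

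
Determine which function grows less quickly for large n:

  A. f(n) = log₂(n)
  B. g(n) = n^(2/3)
A

f(n) = log₂(n) is O(log n), while g(n) = n^(2/3) is O(n^(2/3)).
Since O(log n) grows slower than O(n^(2/3)), f(n) is dominated.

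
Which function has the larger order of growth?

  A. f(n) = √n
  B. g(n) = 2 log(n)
A

f(n) = √n is O(√n), while g(n) = 2 log(n) is O(log n).
Since O(√n) grows faster than O(log n), f(n) dominates.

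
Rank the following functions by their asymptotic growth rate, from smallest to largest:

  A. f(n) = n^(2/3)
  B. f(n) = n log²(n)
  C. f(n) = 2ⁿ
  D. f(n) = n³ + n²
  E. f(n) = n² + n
A < B < E < D < C

Comparing growth rates:
A = n^(2/3) is O(n^(2/3))
B = n log²(n) is O(n log² n)
E = n² + n is O(n²)
D = n³ + n² is O(n³)
C = 2ⁿ is O(2ⁿ)

Therefore, the order from slowest to fastest is: A < B < E < D < C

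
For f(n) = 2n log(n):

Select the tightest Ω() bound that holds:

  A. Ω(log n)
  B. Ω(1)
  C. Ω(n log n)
C

f(n) = 2n log(n) is Ω(n log n).
All listed options are valid Big-Ω bounds (lower bounds),
but Ω(n log n) is the tightest (largest valid bound).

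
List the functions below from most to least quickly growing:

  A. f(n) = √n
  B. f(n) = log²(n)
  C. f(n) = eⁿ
C > A > B

Comparing growth rates:
C = eⁿ is O(eⁿ)
A = √n is O(√n)
B = log²(n) is O(log² n)

Therefore, the order from fastest to slowest is: C > A > B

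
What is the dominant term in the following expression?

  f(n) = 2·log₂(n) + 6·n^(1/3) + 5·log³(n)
6·n^(1/3)

Looking at each term:
  - 2·log₂(n) is O(log n)
  - 6·n^(1/3) is O(n^(1/3))
  - 5·log³(n) is O(log³ n)

The term 6·n^(1/3) (O(n^(1/3))) grows fastest and dominates all others.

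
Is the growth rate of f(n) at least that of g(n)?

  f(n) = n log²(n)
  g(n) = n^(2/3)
True

f(n) = n log²(n) is O(n log² n), and g(n) = n^(2/3) is O(n^(2/3)).
Since O(n log² n) grows at least as fast as O(n^(2/3)), f(n) = Ω(g(n)) is true.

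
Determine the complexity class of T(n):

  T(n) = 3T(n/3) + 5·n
Θ(n log n)

Master Theorem: a = 3, b = 3, f(n) = 5·n.
Compute the critical exponent d = log₃(3) = 1.
Compare f(n) = Θ(n) against n^d:
  k = 1 = d, so f(n) = Θ(n^d) — Case 2.
  Work is balanced across levels: T(n) = Θ(n^d log n) = Θ(n log n).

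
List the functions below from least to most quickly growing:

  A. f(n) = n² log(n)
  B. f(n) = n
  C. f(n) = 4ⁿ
B < A < C

Comparing growth rates:
B = n is O(n)
A = n² log(n) is O(n² log n)
C = 4ⁿ is O(4ⁿ)

Therefore, the order from slowest to fastest is: B < A < C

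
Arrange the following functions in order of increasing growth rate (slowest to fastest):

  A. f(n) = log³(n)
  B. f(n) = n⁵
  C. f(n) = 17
C < A < B

Comparing growth rates:
C = 17 is O(1)
A = log³(n) is O(log³ n)
B = n⁵ is O(n⁵)

Therefore, the order from slowest to fastest is: C < A < B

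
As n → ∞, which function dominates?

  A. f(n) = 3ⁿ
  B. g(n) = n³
A

f(n) = 3ⁿ is O(3ⁿ), while g(n) = n³ is O(n³).
Since O(3ⁿ) grows faster than O(n³), f(n) dominates.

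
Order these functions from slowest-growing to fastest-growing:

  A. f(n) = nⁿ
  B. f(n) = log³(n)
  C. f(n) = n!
B < C < A

Comparing growth rates:
B = log³(n) is O(log³ n)
C = n! is O(n!)
A = nⁿ is O(nⁿ)

Therefore, the order from slowest to fastest is: B < C < A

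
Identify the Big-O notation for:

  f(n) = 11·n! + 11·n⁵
O(n!)

The dominant term in 11·n! + 11·n⁵ is 11·n!, which is Θ(n!).
Lower-order terms (11·n⁵) are asymptotically negligible.
Constants are absorbed, so the tightest bound is O(n!).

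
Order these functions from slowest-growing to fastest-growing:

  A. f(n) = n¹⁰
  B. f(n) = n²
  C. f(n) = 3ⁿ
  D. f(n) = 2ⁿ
B < A < D < C

Comparing growth rates:
B = n² is O(n²)
A = n¹⁰ is O(n¹⁰)
D = 2ⁿ is O(2ⁿ)
C = 3ⁿ is O(3ⁿ)

Therefore, the order from slowest to fastest is: B < A < D < C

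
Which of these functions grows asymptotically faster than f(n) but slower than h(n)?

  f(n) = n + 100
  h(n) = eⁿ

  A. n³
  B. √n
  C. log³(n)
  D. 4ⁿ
A

We need g(n) with n + 100 = o(g(n)) and g(n) = o(eⁿ), i.e. O(n) ≺ g ≺ O(eⁿ).
Check each option:
  A. n³ — O(n³) is strictly between O(n) and O(eⁿ) ✓
  B. √n — O(√n) does not grow strictly faster than f(n)
  C. log³(n) — O(log³ n) does not grow strictly faster than f(n)
  D. 4ⁿ — O(4ⁿ) does not grow strictly slower than h(n)

Only option A (n³) lies strictly between.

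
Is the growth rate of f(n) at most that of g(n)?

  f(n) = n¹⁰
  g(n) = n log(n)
False

f(n) = n¹⁰ is O(n¹⁰), and g(n) = n log(n) is O(n log n).
Since O(n¹⁰) grows faster than O(n log n), f(n) = O(g(n)) is false.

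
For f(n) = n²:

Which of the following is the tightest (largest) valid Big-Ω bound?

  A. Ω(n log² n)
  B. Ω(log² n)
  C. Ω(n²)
C

f(n) = n² is Ω(n²).
All listed options are valid Big-Ω bounds (lower bounds),
but Ω(n²) is the tightest (largest valid bound).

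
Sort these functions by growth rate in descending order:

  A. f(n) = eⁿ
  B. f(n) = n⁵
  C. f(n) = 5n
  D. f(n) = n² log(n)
A > B > D > C

Comparing growth rates:
A = eⁿ is O(eⁿ)
B = n⁵ is O(n⁵)
D = n² log(n) is O(n² log n)
C = 5n is O(n)

Therefore, the order from fastest to slowest is: A > B > D > C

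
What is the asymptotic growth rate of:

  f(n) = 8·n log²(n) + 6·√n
Θ(n log² n)

Order the terms by growth rate: 6·√n ≺ 8·n log²(n).
The fastest-growing term 8·n log²(n) dominates as n → ∞; dropping its constant factor gives Θ(n log² n).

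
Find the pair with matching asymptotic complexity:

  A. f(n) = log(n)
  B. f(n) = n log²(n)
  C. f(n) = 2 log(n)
A and C

Examining each function:
  A. log(n) is O(log n)
  B. n log²(n) is O(n log² n)
  C. 2 log(n) is O(log n)

Functions A and C both have the same complexity class.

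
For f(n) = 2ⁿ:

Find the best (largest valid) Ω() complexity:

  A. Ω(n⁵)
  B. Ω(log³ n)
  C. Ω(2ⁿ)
C

f(n) = 2ⁿ is Ω(2ⁿ).
All listed options are valid Big-Ω bounds (lower bounds),
but Ω(2ⁿ) is the tightest (largest valid bound).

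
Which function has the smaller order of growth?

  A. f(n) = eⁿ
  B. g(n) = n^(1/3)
B

f(n) = eⁿ is O(eⁿ), while g(n) = n^(1/3) is O(n^(1/3)).
Since O(n^(1/3)) grows slower than O(eⁿ), g(n) is dominated.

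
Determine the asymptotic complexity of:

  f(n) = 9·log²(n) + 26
O(log² n)

The dominant term in 9·log²(n) + 26 is 9·log²(n), which is Θ(log² n).
Lower-order terms (26) are asymptotically negligible.
Constants are absorbed, so the tightest bound is O(log² n).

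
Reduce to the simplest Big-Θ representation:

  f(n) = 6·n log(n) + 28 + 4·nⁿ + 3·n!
Θ(nⁿ)

Order the terms by growth rate: 28 ≺ 6·n log(n) ≺ 3·n! ≺ 4·nⁿ.
The fastest-growing term 4·nⁿ dominates as n → ∞; dropping its constant factor gives Θ(nⁿ).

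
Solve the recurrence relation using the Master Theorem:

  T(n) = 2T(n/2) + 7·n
Θ(n log n)

Master Theorem: a = 2, b = 2, f(n) = 7·n.
Compute the critical exponent d = log₂(2) = 1.
Compare f(n) = Θ(n) against n^d:
  k = 1 = d, so f(n) = Θ(n^d) — Case 2.
  Work is balanced across levels: T(n) = Θ(n^d log n) = Θ(n log n).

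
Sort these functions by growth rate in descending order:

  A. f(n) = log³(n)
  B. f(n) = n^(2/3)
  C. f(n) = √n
B > C > A

Comparing growth rates:
B = n^(2/3) is O(n^(2/3))
C = √n is O(√n)
A = log³(n) is O(log³ n)

Therefore, the order from fastest to slowest is: B > C > A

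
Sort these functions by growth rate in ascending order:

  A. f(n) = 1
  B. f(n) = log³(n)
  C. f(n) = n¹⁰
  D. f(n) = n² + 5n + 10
A < B < D < C

Comparing growth rates:
A = 1 is O(1)
B = log³(n) is O(log³ n)
D = n² + 5n + 10 is O(n²)
C = n¹⁰ is O(n¹⁰)

Therefore, the order from slowest to fastest is: A < B < D < C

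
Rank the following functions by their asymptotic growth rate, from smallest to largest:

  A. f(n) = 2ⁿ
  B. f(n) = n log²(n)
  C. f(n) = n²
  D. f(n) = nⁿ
B < C < A < D

Comparing growth rates:
B = n log²(n) is O(n log² n)
C = n² is O(n²)
A = 2ⁿ is O(2ⁿ)
D = nⁿ is O(nⁿ)

Therefore, the order from slowest to fastest is: B < C < A < D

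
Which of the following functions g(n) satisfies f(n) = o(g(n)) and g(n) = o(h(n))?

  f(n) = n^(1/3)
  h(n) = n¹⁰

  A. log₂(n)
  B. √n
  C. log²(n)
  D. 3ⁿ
B

We need g(n) with n^(1/3) = o(g(n)) and g(n) = o(n¹⁰), i.e. O(n^(1/3)) ≺ g ≺ O(n¹⁰).
Check each option:
  A. log₂(n) — O(log n) does not grow strictly faster than f(n)
  B. √n — O(√n) is strictly between O(n^(1/3)) and O(n¹⁰) ✓
  C. log²(n) — O(log² n) does not grow strictly faster than f(n)
  D. 3ⁿ — O(3ⁿ) does not grow strictly slower than h(n)

Only option B (√n) lies strictly between.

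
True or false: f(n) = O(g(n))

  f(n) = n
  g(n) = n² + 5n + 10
True

f(n) = n is O(n), and g(n) = n² + 5n + 10 is O(n²).
Since O(n) ⊆ O(n²) (f grows no faster than g), f(n) = O(g(n)) is true.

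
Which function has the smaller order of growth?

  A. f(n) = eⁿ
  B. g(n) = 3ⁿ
A

f(n) = eⁿ is O(eⁿ), while g(n) = 3ⁿ is O(3ⁿ).
Since O(eⁿ) grows slower than O(3ⁿ), f(n) is dominated.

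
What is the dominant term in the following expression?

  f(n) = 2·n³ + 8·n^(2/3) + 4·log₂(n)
2·n³

Looking at each term:
  - 2·n³ is O(n³)
  - 8·n^(2/3) is O(n^(2/3))
  - 4·log₂(n) is O(log n)

The term 2·n³ (O(n³)) grows fastest and dominates all others.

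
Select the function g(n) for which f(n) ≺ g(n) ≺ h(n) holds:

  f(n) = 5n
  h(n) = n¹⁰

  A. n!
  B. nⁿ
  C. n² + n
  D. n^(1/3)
C

We need g(n) with 5n = o(g(n)) and g(n) = o(n¹⁰), i.e. O(n) ≺ g ≺ O(n¹⁰).
Check each option:
  A. n! — O(n!) does not grow strictly slower than h(n)
  B. nⁿ — O(nⁿ) does not grow strictly slower than h(n)
  C. n² + n — O(n²) is strictly between O(n) and O(n¹⁰) ✓
  D. n^(1/3) — O(n^(1/3)) does not grow strictly faster than f(n)

Only option C (n² + n) lies strictly between.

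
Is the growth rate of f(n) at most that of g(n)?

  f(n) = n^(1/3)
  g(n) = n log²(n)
True

f(n) = n^(1/3) is O(n^(1/3)), and g(n) = n log²(n) is O(n log² n).
Since O(n^(1/3)) ⊆ O(n log² n) (f grows no faster than g), f(n) = O(g(n)) is true.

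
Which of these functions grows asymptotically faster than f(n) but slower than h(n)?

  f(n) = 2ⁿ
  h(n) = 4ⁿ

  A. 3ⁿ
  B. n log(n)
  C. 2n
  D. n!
A

We need g(n) with 2ⁿ = o(g(n)) and g(n) = o(4ⁿ), i.e. O(2ⁿ) ≺ g ≺ O(4ⁿ).
Check each option:
  A. 3ⁿ — O(3ⁿ) is strictly between O(2ⁿ) and O(4ⁿ) ✓
  B. n log(n) — O(n log n) does not grow strictly faster than f(n)
  C. 2n — O(n) does not grow strictly faster than f(n)
  D. n! — O(n!) does not grow strictly slower than h(n)

Only option A (3ⁿ) lies strictly between.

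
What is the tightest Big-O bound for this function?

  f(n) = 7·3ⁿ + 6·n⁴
O(3ⁿ)

The dominant term in 7·3ⁿ + 6·n⁴ is 7·3ⁿ, which is Θ(3ⁿ).
Lower-order terms (6·n⁴) are asymptotically negligible.
Constants are absorbed, so the tightest bound is O(3ⁿ).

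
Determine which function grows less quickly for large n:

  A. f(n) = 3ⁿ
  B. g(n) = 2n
B

f(n) = 3ⁿ is O(3ⁿ), while g(n) = 2n is O(n).
Since O(n) grows slower than O(3ⁿ), g(n) is dominated.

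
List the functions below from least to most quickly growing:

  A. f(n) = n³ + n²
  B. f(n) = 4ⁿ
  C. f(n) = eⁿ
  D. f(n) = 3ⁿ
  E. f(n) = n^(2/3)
E < A < C < D < B

Comparing growth rates:
E = n^(2/3) is O(n^(2/3))
A = n³ + n² is O(n³)
C = eⁿ is O(eⁿ)
D = 3ⁿ is O(3ⁿ)
B = 4ⁿ is O(4ⁿ)

Therefore, the order from slowest to fastest is: E < A < C < D < B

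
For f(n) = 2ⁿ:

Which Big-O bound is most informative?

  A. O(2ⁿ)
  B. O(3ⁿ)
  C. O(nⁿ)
A

f(n) = 2ⁿ is O(2ⁿ).
All listed options are valid Big-O bounds (upper bounds),
but O(2ⁿ) is the tightest (smallest valid bound).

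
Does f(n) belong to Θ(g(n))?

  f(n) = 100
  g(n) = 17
True

f(n) = 100 and g(n) = 17 are both O(1).
Since they have the same asymptotic growth rate, f(n) = Θ(g(n)) is true.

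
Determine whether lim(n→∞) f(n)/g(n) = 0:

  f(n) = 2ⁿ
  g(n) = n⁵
False

f(n) = 2ⁿ is O(2ⁿ), and g(n) = n⁵ is O(n⁵).
Since O(2ⁿ) grows faster than or equal to O(n⁵), f(n) = o(g(n)) is false.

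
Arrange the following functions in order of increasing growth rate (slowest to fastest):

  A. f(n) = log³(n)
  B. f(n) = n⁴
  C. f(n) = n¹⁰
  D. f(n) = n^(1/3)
A < D < B < C

Comparing growth rates:
A = log³(n) is O(log³ n)
D = n^(1/3) is O(n^(1/3))
B = n⁴ is O(n⁴)
C = n¹⁰ is O(n¹⁰)

Therefore, the order from slowest to fastest is: A < D < B < C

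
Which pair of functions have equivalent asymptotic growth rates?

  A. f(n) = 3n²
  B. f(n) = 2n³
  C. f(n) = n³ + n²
B and C

Examining each function:
  A. 3n² is O(n²)
  B. 2n³ is O(n³)
  C. n³ + n² is O(n³)

Functions B and C both have the same complexity class.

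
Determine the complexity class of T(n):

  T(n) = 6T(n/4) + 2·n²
Θ(n²)

Master Theorem: a = 6, b = 4, f(n) = 2·n².
Compute the critical exponent d = log₄(6) = 1.292.
Compare f(n) = Θ(n²) against n^d:
  k = 2 > d = 1.292, so f(n) = Ω(n^(d+ε)) — Case 3.
  Regularity: a·(n/b)^2/n^2 = a/b^2 = 6/16 < 1 ✓.
  The top-level work dominates: T(n) = Θ(f(n)) = Θ(n²).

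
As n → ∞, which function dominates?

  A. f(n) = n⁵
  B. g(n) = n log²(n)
A

f(n) = n⁵ is O(n⁵), while g(n) = n log²(n) is O(n log² n).
Since O(n⁵) grows faster than O(n log² n), f(n) dominates.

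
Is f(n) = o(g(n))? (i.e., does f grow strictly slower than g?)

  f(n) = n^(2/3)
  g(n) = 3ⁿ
True

f(n) = n^(2/3) is O(n^(2/3)), and g(n) = 3ⁿ is O(3ⁿ).
Since O(n^(2/3)) grows strictly slower than O(3ⁿ), f(n) = o(g(n)) is true.
This means lim(n→∞) f(n)/g(n) = 0.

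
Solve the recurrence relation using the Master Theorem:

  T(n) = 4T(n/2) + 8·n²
Θ(n² log n)

Master Theorem: a = 4, b = 2, f(n) = 8·n².
Compute the critical exponent d = log₂(4) = 2.
Compare f(n) = Θ(n²) against n^d:
  k = 2 = d, so f(n) = Θ(n^d) — Case 2.
  Work is balanced across levels: T(n) = Θ(n^d log n) = Θ(n² log n).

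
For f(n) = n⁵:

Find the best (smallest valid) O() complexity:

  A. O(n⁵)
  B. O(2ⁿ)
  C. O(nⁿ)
A

f(n) = n⁵ is O(n⁵).
All listed options are valid Big-O bounds (upper bounds),
but O(n⁵) is the tightest (smallest valid bound).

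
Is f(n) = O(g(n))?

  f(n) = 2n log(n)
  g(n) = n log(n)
True

f(n) = 2n log(n) and g(n) = n log(n) are both O(n log n).
Big-O permits equal growth rates (f ≤ c·g for some c), so f(n) = O(g(n)) is true.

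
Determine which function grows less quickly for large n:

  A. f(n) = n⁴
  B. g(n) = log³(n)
B

f(n) = n⁴ is O(n⁴), while g(n) = log³(n) is O(log³ n).
Since O(log³ n) grows slower than O(n⁴), g(n) is dominated.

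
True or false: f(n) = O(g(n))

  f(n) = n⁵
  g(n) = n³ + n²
False

f(n) = n⁵ is O(n⁵), and g(n) = n³ + n² is O(n³).
Since O(n⁵) grows faster than O(n³), f(n) = O(g(n)) is false.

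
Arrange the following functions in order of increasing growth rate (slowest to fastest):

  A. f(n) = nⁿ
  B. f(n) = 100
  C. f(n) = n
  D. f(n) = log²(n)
B < D < C < A

Comparing growth rates:
B = 100 is O(1)
D = log²(n) is O(log² n)
C = n is O(n)
A = nⁿ is O(nⁿ)

Therefore, the order from slowest to fastest is: B < D < C < A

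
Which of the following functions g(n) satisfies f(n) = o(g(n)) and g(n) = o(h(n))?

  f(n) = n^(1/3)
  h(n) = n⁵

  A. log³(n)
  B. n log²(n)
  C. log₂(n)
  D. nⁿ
B

We need g(n) with n^(1/3) = o(g(n)) and g(n) = o(n⁵), i.e. O(n^(1/3)) ≺ g ≺ O(n⁵).
Check each option:
  A. log³(n) — O(log³ n) does not grow strictly faster than f(n)
  B. n log²(n) — O(n log² n) is strictly between O(n^(1/3)) and O(n⁵) ✓
  C. log₂(n) — O(log n) does not grow strictly faster than f(n)
  D. nⁿ — O(nⁿ) does not grow strictly slower than h(n)

Only option B (n log²(n)) lies strictly between.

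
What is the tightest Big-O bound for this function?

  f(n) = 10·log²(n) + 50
O(log² n)

The dominant term in 10·log²(n) + 50 is 10·log²(n), which is Θ(log² n).
Lower-order terms (50) are asymptotically negligible.
Constants are absorbed, so the tightest bound is O(log² n).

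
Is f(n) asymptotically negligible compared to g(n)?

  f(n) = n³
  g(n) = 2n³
False

f(n) = n³ is O(n³), and g(n) = 2n³ is O(n³).
Since they have the same growth rate, f(n) = o(g(n)) is false.
(f = o(g) requires f to grow strictly slower, not equal.)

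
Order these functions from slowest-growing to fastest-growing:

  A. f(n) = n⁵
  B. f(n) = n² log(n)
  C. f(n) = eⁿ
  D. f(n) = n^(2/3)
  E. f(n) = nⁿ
D < B < A < C < E

Comparing growth rates:
D = n^(2/3) is O(n^(2/3))
B = n² log(n) is O(n² log n)
A = n⁵ is O(n⁵)
C = eⁿ is O(eⁿ)
E = nⁿ is O(nⁿ)

Therefore, the order from slowest to fastest is: D < B < A < C < E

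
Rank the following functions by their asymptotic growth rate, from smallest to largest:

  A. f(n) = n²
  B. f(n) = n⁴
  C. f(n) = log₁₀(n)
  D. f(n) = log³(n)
C < D < A < B

Comparing growth rates:
C = log₁₀(n) is O(log n)
D = log³(n) is O(log³ n)
A = n² is O(n²)
B = n⁴ is O(n⁴)

Therefore, the order from slowest to fastest is: C < D < A < B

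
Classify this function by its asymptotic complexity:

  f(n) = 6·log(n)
O(log n)

The dominant term in 6·log(n) is 6·log(n), which is Θ(log n).
Constants are absorbed, so the tightest bound is O(log n).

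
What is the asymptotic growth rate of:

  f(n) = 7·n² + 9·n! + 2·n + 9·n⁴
Θ(n!)

Order the terms by growth rate: 2·n ≺ 7·n² ≺ 9·n⁴ ≺ 9·n!.
The fastest-growing term 9·n! dominates as n → ∞; dropping its constant factor gives Θ(n!).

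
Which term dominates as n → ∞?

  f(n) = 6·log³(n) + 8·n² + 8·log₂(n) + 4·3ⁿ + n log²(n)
4·3ⁿ

Looking at each term:
  - 6·log³(n) is O(log³ n)
  - 8·n² is O(n²)
  - 8·log₂(n) is O(log n)
  - 4·3ⁿ is O(3ⁿ)
  - n log²(n) is O(n log² n)

The term 4·3ⁿ (O(3ⁿ)) grows fastest and dominates all others.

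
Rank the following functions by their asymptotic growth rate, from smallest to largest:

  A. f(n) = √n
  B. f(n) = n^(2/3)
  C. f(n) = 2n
A < B < C

Comparing growth rates:
A = √n is O(√n)
B = n^(2/3) is O(n^(2/3))
C = 2n is O(n)

Therefore, the order from slowest to fastest is: A < B < C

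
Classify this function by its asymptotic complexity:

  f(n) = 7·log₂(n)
O(log n)

The dominant term in 7·log₂(n) is 7·log₂(n), which is Θ(log n).
Constants are absorbed, so the tightest bound is O(log n).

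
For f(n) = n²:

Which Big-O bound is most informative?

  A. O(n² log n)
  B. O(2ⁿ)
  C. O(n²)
C

f(n) = n² is O(n²).
All listed options are valid Big-O bounds (upper bounds),
but O(n²) is the tightest (smallest valid bound).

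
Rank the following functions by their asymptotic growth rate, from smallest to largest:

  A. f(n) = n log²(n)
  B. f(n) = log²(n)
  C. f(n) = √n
B < C < A

Comparing growth rates:
B = log²(n) is O(log² n)
C = √n is O(√n)
A = n log²(n) is O(n log² n)

Therefore, the order from slowest to fastest is: B < C < A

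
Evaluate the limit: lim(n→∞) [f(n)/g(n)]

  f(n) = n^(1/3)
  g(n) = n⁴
0

Since n^(1/3) (O(n^(1/3))) grows slower than n⁴ (O(n⁴)),
the ratio f(n)/g(n) → 0 as n → ∞.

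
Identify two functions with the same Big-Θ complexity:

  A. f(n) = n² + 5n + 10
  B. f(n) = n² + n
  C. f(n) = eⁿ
A and B

Examining each function:
  A. n² + 5n + 10 is O(n²)
  B. n² + n is O(n²)
  C. eⁿ is O(eⁿ)

Functions A and B both have the same complexity class.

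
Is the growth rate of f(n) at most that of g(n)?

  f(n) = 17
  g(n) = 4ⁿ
True

f(n) = 17 is O(1), and g(n) = 4ⁿ is O(4ⁿ).
Since O(1) ⊆ O(4ⁿ) (f grows no faster than g), f(n) = O(g(n)) is true.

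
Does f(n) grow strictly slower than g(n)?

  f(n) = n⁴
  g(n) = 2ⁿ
True

f(n) = n⁴ is O(n⁴), and g(n) = 2ⁿ is O(2ⁿ).
Since O(n⁴) grows strictly slower than O(2ⁿ), f(n) = o(g(n)) is true.
This means lim(n→∞) f(n)/g(n) = 0.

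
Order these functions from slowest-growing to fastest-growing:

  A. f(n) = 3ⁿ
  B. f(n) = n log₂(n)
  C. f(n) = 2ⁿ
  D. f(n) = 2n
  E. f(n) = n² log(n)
D < B < E < C < A

Comparing growth rates:
D = 2n is O(n)
B = n log₂(n) is O(n log n)
E = n² log(n) is O(n² log n)
C = 2ⁿ is O(2ⁿ)
A = 3ⁿ is O(3ⁿ)

Therefore, the order from slowest to fastest is: D < B < E < C < A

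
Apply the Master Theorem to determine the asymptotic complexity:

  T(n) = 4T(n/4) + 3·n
Θ(n log n)

Master Theorem: a = 4, b = 4, f(n) = 3·n.
Compute the critical exponent d = log₄(4) = 1.
Compare f(n) = Θ(n) against n^d:
  k = 1 = d, so f(n) = Θ(n^d) — Case 2.
  Work is balanced across levels: T(n) = Θ(n^d log n) = Θ(n log n).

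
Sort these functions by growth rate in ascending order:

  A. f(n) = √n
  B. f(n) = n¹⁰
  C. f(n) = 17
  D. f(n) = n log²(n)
C < A < D < B

Comparing growth rates:
C = 17 is O(1)
A = √n is O(√n)
D = n log²(n) is O(n log² n)
B = n¹⁰ is O(n¹⁰)

Therefore, the order from slowest to fastest is: C < A < D < B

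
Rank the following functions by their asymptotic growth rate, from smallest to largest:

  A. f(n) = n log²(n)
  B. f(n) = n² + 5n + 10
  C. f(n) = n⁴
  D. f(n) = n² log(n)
A < B < D < C

Comparing growth rates:
A = n log²(n) is O(n log² n)
B = n² + 5n + 10 is O(n²)
D = n² log(n) is O(n² log n)
C = n⁴ is O(n⁴)

Therefore, the order from slowest to fastest is: A < B < D < C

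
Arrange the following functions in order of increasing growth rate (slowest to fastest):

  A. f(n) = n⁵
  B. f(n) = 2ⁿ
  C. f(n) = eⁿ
A < B < C

Comparing growth rates:
A = n⁵ is O(n⁵)
B = 2ⁿ is O(2ⁿ)
C = eⁿ is O(eⁿ)

Therefore, the order from slowest to fastest is: A < B < C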